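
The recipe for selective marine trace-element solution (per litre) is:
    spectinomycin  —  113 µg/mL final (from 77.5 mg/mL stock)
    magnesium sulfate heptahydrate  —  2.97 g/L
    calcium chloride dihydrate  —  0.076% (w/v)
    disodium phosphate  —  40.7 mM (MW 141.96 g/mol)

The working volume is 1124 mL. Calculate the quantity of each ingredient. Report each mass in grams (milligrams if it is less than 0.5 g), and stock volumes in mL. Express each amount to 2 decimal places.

Target volume = 1124 mL = 1.124 L.
spectinomycin: C1V1 = C2V2 → 113 µg/mL × 1124 mL ÷ 77500 µg/mL = 1.64 mL
magnesium sulfate heptahydrate: 2.97 g/L × 1.124 L = 3.34 g
calcium chloride dihydrate: 0.076 g per 100 mL × 1124 mL ÷ 100 = 0.85 g
disodium phosphate: 40.7 mmol/L × 141.96 g/mol × 1.124 L ÷ 1000 = 6.49 g

spectinomycin 1.64 mL; magnesium sulfate heptahydrate 3.34 g; calcium chloride dihydrate 0.85 g; disodium phosphate 6.49 g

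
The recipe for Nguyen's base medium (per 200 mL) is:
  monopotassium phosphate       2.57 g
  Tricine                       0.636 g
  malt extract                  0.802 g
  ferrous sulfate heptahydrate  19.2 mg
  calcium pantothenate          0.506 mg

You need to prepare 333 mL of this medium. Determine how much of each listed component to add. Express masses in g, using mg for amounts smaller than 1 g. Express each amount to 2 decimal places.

Ratio of target to recipe volume: 333 / 200 = 1.665.
monopotassium phosphate: 2.57 g × (333 mL / 200 mL) = 4.28 g
Tricine: 0.636 g × (333 mL / 200 mL) = 1.06 g
malt extract: 0.802 g × (333 mL / 200 mL) = 1.34 g
ferrous sulfate heptahydrate: 19.2 mg × (333 mL / 200 mL) = 31.97 mg
calcium pantothenate: 0.506 mg × (333 mL / 200 mL) = 0.84 mg

monopotassium phosphate 4.28 g; Tricine 1.06 g; malt extract 1.34 g; ferrous sulfate heptahydrate 31.97 mg; calcium pantothenate 0.84 mg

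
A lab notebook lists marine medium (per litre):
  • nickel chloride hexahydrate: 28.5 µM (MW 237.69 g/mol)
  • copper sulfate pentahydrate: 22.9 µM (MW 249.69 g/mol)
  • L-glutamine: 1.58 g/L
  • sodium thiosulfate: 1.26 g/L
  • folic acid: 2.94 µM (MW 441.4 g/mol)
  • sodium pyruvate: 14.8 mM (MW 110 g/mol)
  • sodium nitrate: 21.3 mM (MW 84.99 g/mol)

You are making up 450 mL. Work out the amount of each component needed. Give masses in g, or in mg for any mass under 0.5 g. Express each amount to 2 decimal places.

Target volume = 450 mL = 0.45 L.
nickel chloride hexahydrate: 28.5 µmol/L × 237.69 g/mol × 0.45 L ÷ 1000 = 3.05 mg
copper sulfate pentahydrate: 22.9 µmol/L × 249.69 g/mol × 0.45 L ÷ 1000 = 2.57 mg
L-glutamine: 1.58 g/L × 0.45 L = 0.71 g
sodium thiosulfate: 1.26 g/L × 0.45 L = 0.57 g
folic acid: 2.94 µmol/L × 441.4 g/mol × 0.45 L ÷ 1000 = 0.58 mg
sodium pyruvate: 14.8 mmol/L × 110 g/mol × 0.45 L ÷ 1000 = 0.73 g
sodium nitrate: 21.3 mmol/L × 84.99 g/mol × 0.45 L ÷ 1000 = 0.81 g

nickel chloride hexahydrate 3.05 mg; copper sulfate pentahydrate 2.57 mg; L-glutamine 0.71 g; sodium thiosulfate 0.57 g; folic acid 0.58 mg; sodium pyruvate 0.73 g; sodium nitrate 0.81 g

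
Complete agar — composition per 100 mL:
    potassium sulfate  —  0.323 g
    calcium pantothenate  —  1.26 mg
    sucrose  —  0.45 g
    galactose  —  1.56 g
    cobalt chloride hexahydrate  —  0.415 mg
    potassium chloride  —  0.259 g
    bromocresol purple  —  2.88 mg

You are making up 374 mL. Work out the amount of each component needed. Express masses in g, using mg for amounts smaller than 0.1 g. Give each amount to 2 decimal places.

potassium sulfate 1.21 g; calcium pantothenate 4.71 mg; sucrose 1.68 g; galactose 5.83 g; cobalt chloride hexahydrate 1.55 mg; potassium chloride 0.97 g; bromocresol purple 10.77 mg

Scale factor = 374 mL / 100 mL = 3.74.
potassium sulfate: 0.323 g × (374 mL / 100 mL) = 1.21 g
calcium pantothenate: 1.26 mg × (374 mL / 100 mL) = 4.71 mg
sucrose: 0.45 g × (374 mL / 100 mL) = 1.68 g
galactose: 1.56 g × (374 mL / 100 mL) = 5.83 g
cobalt chloride hexahydrate: 0.415 mg × (374 mL / 100 mL) = 1.55 mg
potassium chloride: 0.259 g × (374 mL / 100 mL) = 0.97 g
bromocresol purple: 2.88 mg × (374 mL / 100 mL) = 10.77 mg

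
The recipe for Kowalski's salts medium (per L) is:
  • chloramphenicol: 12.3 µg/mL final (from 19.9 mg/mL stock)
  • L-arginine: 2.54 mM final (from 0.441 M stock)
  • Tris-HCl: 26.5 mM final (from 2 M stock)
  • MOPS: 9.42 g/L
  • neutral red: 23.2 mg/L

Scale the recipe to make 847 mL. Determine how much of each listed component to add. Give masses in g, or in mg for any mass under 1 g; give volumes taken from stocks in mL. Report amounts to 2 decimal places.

Target volume = 847 mL = 0.847 L.
chloramphenicol: dilute stock: 12.3 µg/mL × 847 mL ÷ 19900 µg/mL = 0.52 mL
L-arginine: dilute stock: 2.54 mM × 847 mL ÷ 441 mM = 4.88 mL
Tris-HCl: V = C2·V2/C1 = 26.5 mM × 847 mL ÷ 2000 mM = 11.22 mL
MOPS: 9.42 g/L × 0.847 L = 7.98 g
neutral red: 23.2 mg/L × 0.847 L = 19.65 mg

chloramphenicol 0.52 mL; L-arginine 4.88 mL; Tris-HCl 11.22 mL; MOPS 7.98 g; neutral red 19.65 mg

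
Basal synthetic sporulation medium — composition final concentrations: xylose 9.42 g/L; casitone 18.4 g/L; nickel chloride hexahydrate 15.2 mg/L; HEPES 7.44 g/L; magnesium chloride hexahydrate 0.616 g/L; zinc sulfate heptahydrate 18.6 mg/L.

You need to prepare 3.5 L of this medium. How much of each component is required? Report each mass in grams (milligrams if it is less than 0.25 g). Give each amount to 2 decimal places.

xylose 32.97 g; casitone 64.40 g; nickel chloride hexahydrate 53.20 mg; HEPES 26.04 g; magnesium chloride hexahydrate 2.16 g; zinc sulfate heptahydrate 65.10 mg

Scale factor relative to 1 L: 3.5.
xylose: 9.42 g/L × 3.5 L = 32.97 g
casitone: 18.4 g/L × 3.5 L = 64.40 g
nickel chloride hexahydrate: 15.2 mg/L × 3.5 L = 53.20 mg
HEPES: 7.44 g/L × 3.5 L = 26.04 g
magnesium chloride hexahydrate: 0.616 g/L × 3.5 L = 2.16 g
zinc sulfate heptahydrate: 18.6 mg/L × 3.5 L = 65.10 mg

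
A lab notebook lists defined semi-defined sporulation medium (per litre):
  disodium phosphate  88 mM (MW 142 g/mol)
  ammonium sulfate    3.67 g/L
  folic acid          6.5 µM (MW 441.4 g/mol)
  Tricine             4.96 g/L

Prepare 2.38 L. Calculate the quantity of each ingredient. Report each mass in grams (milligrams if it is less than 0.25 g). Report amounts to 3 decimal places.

disodium phosphate 29.740 g; ammonium sulfate 8.735 g; folic acid 6.828 mg; Tricine 11.805 g

Working volume: 2.38 L.
disodium phosphate: 88 mmol/L × 142 g/mol × 2.38 L ÷ 1000 = 29.740 g
ammonium sulfate: 3.67 g/L × 2.38 L = 8.735 g
folic acid: 6.5 µmol/L × 441.4 g/mol × 2.38 L ÷ 1000 = 6.828 mg
Tricine: 4.96 g/L × 2.38 L = 11.805 g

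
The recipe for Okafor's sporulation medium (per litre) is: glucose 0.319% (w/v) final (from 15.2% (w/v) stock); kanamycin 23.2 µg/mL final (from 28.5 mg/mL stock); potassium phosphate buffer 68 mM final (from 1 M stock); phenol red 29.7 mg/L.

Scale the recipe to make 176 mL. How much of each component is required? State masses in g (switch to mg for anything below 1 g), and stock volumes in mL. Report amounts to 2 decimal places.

Scale factor relative to 1 L: 0.176.
glucose: dilute stock: 0.319% ÷ 15.2% × 176 mL = 3.69 mL
kanamycin: C1V1 = C2V2 → 23.2 µg/mL × 176 mL ÷ 28500 µg/mL = 0.14 mL
potassium phosphate buffer: V = C2·V2/C1 = 68 mM × 176 mL ÷ 1000 mM = 11.97 mL
phenol red: 29.7 mg/L × 0.176 L = 5.23 mg

glucose 3.69 mL; kanamycin 0.14 mL; potassium phosphate buffer 11.97 mL; phenol red 5.23 mg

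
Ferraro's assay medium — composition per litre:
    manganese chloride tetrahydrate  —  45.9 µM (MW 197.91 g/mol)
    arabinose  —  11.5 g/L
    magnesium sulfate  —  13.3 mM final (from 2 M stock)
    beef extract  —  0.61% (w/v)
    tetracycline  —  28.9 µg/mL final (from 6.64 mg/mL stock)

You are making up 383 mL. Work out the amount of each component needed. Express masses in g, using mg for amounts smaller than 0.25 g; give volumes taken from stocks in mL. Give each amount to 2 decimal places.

manganese chloride tetrahydrate 3.48 mg; arabinose 4.40 g; magnesium sulfate 2.55 mL; beef extract 2.34 g; tetracycline 1.67 mL

Working volume: 383 mL = 0.383 L.
manganese chloride tetrahydrate: 45.9 µmol/L × 197.91 g/mol × 0.383 L ÷ 1000 = 3.48 mg
arabinose: 11.5 g/L × 0.383 L = 4.40 g
magnesium sulfate: dilute stock: 13.3 mM × 383 mL ÷ 2000 mM = 2.55 mL
beef extract: 0.61 g per 100 mL × 383 mL ÷ 100 = 2.34 g
tetracycline: C1V1 = C2V2 → 28.9 µg/mL × 383 mL ÷ 6640 µg/mL = 1.67 mL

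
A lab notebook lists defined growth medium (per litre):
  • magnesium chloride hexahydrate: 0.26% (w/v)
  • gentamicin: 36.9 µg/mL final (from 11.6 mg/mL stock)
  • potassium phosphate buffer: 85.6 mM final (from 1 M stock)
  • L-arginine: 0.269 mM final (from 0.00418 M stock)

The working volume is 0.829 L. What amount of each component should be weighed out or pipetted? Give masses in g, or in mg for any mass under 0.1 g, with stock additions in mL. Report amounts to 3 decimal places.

Scale factor relative to 1 L: 0.829.
magnesium chloride hexahydrate: 0.26% w/v = 2.6 g/L → 2.6 × 0.829 L = 2.155 g
gentamicin: V = C2·V2/C1 = 36.9 µg/mL × 829 mL ÷ 11600 µg/mL = 2.637 mL
potassium phosphate buffer: dilute stock: 85.6 mM × 829 mL ÷ 1000 mM = 70.962 mL
L-arginine: dilute stock: 0.269 mM × 829 mL ÷ 4.18 mM = 53.350 mL

magnesium chloride hexahydrate 2.155 g; gentamicin 2.637 mL; potassium phosphate buffer 70.962 mL; L-arginine 53.350 mL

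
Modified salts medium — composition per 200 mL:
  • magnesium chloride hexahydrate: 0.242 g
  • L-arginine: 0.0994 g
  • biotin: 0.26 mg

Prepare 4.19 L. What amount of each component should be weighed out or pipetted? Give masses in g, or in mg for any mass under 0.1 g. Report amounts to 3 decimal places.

magnesium chloride hexahydrate 5.070 g; L-arginine 2.082 g; biotin 5.447 mg

Ratio of target to recipe volume: 4190 / 200 = 20.95.
magnesium chloride hexahydrate: 0.242 g × (4190 mL / 200 mL) = 5.070 g
L-arginine: 0.0994 g × (4190 mL / 200 mL) = 2.082 g
biotin: 0.26 mg × (4190 mL / 200 mL) = 5.447 mg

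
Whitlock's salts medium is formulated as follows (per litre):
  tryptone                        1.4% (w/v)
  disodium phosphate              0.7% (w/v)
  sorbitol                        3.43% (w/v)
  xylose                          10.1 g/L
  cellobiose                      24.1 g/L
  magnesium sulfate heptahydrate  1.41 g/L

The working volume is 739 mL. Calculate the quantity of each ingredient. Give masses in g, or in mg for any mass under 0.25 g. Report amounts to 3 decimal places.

Target volume = 739 mL = 0.739 L.
tryptone: 1.4 g per 100 mL × 739 mL ÷ 100 = 10.346 g
disodium phosphate: 0.7 g per 100 mL × 739 mL ÷ 100 = 5.173 g
sorbitol: 3.43 g per 100 mL × 739 mL ÷ 100 = 25.348 g
xylose: 10.1 g/L × 0.739 L = 7.464 g
cellobiose: 24.1 g/L × 0.739 L = 17.810 g
magnesium sulfate heptahydrate: 1.41 g/L × 0.739 L = 1.042 g

tryptone 10.346 g; disodium phosphate 5.173 g; sorbitol 25.348 g; xylose 7.464 g; cellobiose 17.810 g; magnesium sulfate heptahydrate 1.042 g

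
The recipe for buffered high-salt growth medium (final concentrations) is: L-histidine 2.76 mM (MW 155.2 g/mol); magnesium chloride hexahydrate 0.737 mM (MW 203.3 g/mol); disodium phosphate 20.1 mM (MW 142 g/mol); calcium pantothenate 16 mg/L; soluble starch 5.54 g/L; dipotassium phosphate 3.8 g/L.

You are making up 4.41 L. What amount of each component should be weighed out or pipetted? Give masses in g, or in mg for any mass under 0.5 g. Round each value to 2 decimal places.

Working volume: 4.41 L.
L-histidine: 2.76 mmol/L × 155.2 g/mol × 4.41 L ÷ 1000 = 1.89 g
magnesium chloride hexahydrate: 0.737 mmol/L × 203.3 g/mol × 4.41 L ÷ 1000 = 0.66 g
disodium phosphate: 20.1 mmol/L × 142 g/mol × 4.41 L ÷ 1000 = 12.59 g
calcium pantothenate: 16 mg/L × 4.41 L = 70.56 mg
soluble starch: 5.54 g/L × 4.41 L = 24.43 g
dipotassium phosphate: 3.8 g/L × 4.41 L = 16.76 g

L-histidine 1.89 g; magnesium chloride hexahydrate 0.66 g; disodium phosphate 12.59 g; calcium pantothenate 70.56 mg; soluble starch 24.43 g; dipotassium phosphate 16.76 g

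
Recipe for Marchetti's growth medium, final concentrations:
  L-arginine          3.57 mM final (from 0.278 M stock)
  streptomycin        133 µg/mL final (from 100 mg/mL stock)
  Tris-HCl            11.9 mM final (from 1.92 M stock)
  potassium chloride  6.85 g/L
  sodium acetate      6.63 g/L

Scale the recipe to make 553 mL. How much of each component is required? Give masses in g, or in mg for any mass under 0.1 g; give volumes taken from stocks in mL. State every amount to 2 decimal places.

L-arginine 7.10 mL; streptomycin 0.74 mL; Tris-HCl 3.43 mL; potassium chloride 3.79 g; sodium acetate 3.67 g

Scale factor relative to 1 L: 0.553.
L-arginine: C1V1 = C2V2 → 3.57 mM × 553 mL ÷ 278 mM = 7.10 mL
streptomycin: dilute stock: 133 µg/mL × 553 mL ÷ 100000 µg/mL = 0.74 mL
Tris-HCl: C1V1 = C2V2 → 11.9 mM × 553 mL ÷ 1920 mM = 3.43 mL
potassium chloride: 6.85 g/L × 0.553 L = 3.79 g
sodium acetate: 6.63 g/L × 0.553 L = 3.67 g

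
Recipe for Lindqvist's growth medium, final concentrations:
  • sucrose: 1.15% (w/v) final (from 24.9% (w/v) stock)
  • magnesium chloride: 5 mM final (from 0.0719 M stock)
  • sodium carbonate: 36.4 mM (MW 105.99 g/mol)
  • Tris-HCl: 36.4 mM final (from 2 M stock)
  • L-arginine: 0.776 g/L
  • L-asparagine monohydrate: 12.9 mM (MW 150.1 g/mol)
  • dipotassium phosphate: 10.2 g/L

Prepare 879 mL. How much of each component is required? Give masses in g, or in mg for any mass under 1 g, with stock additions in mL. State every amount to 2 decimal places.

sucrose 40.60 mL; magnesium chloride 61.13 mL; sodium carbonate 3.39 g; Tris-HCl 16.00 mL; L-arginine 682.10 mg; L-asparagine monohydrate 1.70 g; dipotassium phosphate 8.97 g

Scale factor relative to 1 L: 0.879.
sucrose: C1V1 = C2V2 → 1.15% ÷ 24.9% × 879 mL = 40.60 mL
magnesium chloride: C1V1 = C2V2 → 5 mM × 879 mL ÷ 71.9 mM = 61.13 mL
sodium carbonate: 36.4 mmol/L × 105.99 g/mol × 0.879 L ÷ 1000 = 3.39 g
Tris-HCl: dilute stock: 36.4 mM × 879 mL ÷ 2000 mM = 16.00 mL
L-arginine: 0.776 g/L × 0.879 L = 0.682104 g = 682.10 mg
L-asparagine monohydrate: 12.9 mmol/L × 150.1 g/mol × 0.879 L ÷ 1000 = 1.70 g
dipotassium phosphate: 10.2 g/L × 0.879 L = 8.97 g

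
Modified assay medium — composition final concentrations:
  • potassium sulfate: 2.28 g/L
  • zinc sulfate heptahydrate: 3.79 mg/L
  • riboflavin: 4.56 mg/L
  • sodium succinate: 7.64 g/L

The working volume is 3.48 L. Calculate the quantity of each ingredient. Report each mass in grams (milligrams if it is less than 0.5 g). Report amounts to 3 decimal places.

Working volume: 3.48 L.
potassium sulfate: 2.28 g/L × 3.48 L = 7.934 g
zinc sulfate heptahydrate: 3.79 mg/L × 3.48 L = 13.189 mg
riboflavin: 4.56 mg/L × 3.48 L = 15.869 mg
sodium succinate: 7.64 g/L × 3.48 L = 26.587 g

potassium sulfate 7.934 g; zinc sulfate heptahydrate 13.189 mg; riboflavin 15.869 mg; sodium succinate 26.587 g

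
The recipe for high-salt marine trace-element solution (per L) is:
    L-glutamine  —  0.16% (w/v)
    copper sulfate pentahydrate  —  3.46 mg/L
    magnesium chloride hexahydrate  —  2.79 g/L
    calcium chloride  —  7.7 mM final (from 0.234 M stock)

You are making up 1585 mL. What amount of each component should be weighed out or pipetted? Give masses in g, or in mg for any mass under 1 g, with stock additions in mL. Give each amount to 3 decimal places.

L-glutamine 2.536 g; copper sulfate pentahydrate 5.484 mg; magnesium chloride hexahydrate 4.422 g; calcium chloride 52.156 mL

Scale factor relative to 1 L: 1.585.
L-glutamine: 0.16% w/v = 1.6 g/L → 1.6 × 1.585 L = 2.536 g
copper sulfate pentahydrate: 3.46 mg/L × 1.585 L = 5.484 mg
magnesium chloride hexahydrate: 2.79 g/L × 1.585 L = 4.422 g
calcium chloride: C1V1 = C2V2 → 7.7 mM × 1585 mL ÷ 234 mM = 52.156 mL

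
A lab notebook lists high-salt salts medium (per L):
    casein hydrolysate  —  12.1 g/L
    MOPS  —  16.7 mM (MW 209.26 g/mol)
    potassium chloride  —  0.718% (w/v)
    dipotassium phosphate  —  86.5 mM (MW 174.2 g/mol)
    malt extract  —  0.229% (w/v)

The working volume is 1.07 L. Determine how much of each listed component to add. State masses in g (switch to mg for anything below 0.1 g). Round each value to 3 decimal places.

casein hydrolysate 12.947 g; MOPS 3.739 g; potassium chloride 7.683 g; dipotassium phosphate 16.123 g; malt extract 2.450 g

Working volume: 1.07 L.
casein hydrolysate: 12.1 g/L × 1.07 L = 12.947 g
MOPS: 16.7 mmol/L × 209.26 g/mol × 1.07 L ÷ 1000 = 3.739 g
potassium chloride: 0.718% w/v = 7.18 g/L → 7.18 × 1.07 L = 7.683 g
dipotassium phosphate: 86.5 mmol/L × 174.2 g/mol × 1.07 L ÷ 1000 = 16.123 g
malt extract: 0.229% w/v = 2.29 g/L → 2.29 × 1.07 L = 2.450 g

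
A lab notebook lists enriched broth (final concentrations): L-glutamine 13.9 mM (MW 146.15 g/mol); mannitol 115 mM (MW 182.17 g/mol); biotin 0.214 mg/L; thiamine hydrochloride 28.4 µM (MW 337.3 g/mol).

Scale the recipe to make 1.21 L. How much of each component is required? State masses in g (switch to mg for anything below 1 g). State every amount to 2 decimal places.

L-glutamine 2.46 g; mannitol 25.35 g; biotin 0.26 mg; thiamine hydrochloride 11.59 mg

Working volume: 1.21 L.
L-glutamine: 13.9 mmol/L × 146.15 g/mol × 1.21 L ÷ 1000 = 2.46 g
mannitol: 115 mmol/L × 182.17 g/mol × 1.21 L ÷ 1000 = 25.35 g
biotin: 0.214 mg/L × 1.21 L = 0.26 mg
thiamine hydrochloride: 28.4 µmol/L × 337.3 g/mol × 1.21 L ÷ 1000 = 11.59 mg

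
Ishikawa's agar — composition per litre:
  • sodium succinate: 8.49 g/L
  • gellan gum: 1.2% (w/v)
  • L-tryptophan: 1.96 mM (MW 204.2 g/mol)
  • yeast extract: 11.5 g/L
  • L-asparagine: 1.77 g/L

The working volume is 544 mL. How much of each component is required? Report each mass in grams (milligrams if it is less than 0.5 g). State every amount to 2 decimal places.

sodium succinate 4.62 g; gellan gum 6.53 g; L-tryptophan 217.73 mg; yeast extract 6.26 g; L-asparagine 0.96 g

Scale factor relative to 1 L: 0.544.
sodium succinate: 8.49 g/L × 0.544 L = 4.62 g
gellan gum: 1.2% w/v = 12 g/L → 12 × 0.544 L = 6.53 g
L-tryptophan: 1.96 mmol/L × 204.2 mg/mmol × 0.544 L = 217.73 mg
yeast extract: 11.5 g/L × 0.544 L = 6.26 g
L-asparagine: 1.77 g/L × 0.544 L = 0.96 g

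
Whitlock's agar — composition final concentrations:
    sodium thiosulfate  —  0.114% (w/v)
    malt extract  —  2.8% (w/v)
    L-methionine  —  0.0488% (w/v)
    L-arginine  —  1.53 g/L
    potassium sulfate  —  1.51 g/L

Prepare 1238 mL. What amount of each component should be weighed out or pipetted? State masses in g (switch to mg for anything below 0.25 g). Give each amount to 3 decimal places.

Scale factor relative to 1 L: 1.238.
sodium thiosulfate: 0.114 g per 100 mL × 1238 mL ÷ 100 = 1.411 g
malt extract: 2.8% w/v = 28 g/L → 28 × 1.238 L = 34.664 g
L-methionine: 0.0488% w/v = 0.488 g/L → 0.488 × 1.238 L = 0.604 g
L-arginine: 1.53 g/L × 1.238 L = 1.894 g
potassium sulfate: 1.51 g/L × 1.238 L = 1.869 g

sodium thiosulfate 1.411 g; malt extract 34.664 g; L-methionine 0.604 g; L-arginine 1.894 g; potassium sulfate 1.869 g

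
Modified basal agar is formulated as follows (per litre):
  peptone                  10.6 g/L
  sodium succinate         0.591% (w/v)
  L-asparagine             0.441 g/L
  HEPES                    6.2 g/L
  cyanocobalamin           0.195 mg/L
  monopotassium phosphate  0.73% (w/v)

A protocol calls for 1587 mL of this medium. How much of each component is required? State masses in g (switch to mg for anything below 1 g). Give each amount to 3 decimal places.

Target volume = 1587 mL = 1.587 L.
peptone: 10.6 g/L × 1.587 L = 16.822 g
sodium succinate: 0.591% w/v = 5.91 g/L → 5.91 × 1.587 L = 9.379 g
L-asparagine: 0.441 g/L × 1.587 L = 0.699867 g = 699.867 mg
HEPES: 6.2 g/L × 1.587 L = 9.839 g
cyanocobalamin: 0.195 mg/L × 1.587 L = 0.309 mg
monopotassium phosphate: 0.73 g per 100 mL × 1587 mL ÷ 100 = 11.585 g

peptone 16.822 g; sodium succinate 9.379 g; L-asparagine 699.867 mg; HEPES 9.839 g; cyanocobalamin 0.309 mg; monopotassium phosphate 11.585 g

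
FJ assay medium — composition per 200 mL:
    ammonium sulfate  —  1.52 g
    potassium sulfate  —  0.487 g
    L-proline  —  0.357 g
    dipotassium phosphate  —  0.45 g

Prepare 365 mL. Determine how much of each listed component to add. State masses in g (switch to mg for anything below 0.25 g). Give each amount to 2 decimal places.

ammonium sulfate 2.77 g; potassium sulfate 0.89 g; L-proline 0.65 g; dipotassium phosphate 0.82 g

Scale factor = 365 mL / 200 mL = 1.825.
ammonium sulfate: 1.52 g × (365 mL / 200 mL) = 2.77 g
potassium sulfate: 0.487 g × (365 mL / 200 mL) = 0.89 g
L-proline: 0.357 g × (365 mL / 200 mL) = 0.65 g
dipotassium phosphate: 0.45 g × (365 mL / 200 mL) = 0.82 g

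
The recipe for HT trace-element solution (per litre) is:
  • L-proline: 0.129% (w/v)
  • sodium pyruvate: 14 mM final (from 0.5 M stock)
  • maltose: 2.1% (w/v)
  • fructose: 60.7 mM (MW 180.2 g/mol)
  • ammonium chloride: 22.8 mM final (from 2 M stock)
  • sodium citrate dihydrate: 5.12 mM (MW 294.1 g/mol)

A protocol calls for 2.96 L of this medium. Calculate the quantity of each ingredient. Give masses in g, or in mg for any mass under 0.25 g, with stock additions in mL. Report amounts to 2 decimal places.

L-proline 3.82 g; sodium pyruvate 82.88 mL; maltose 62.16 g; fructose 32.38 g; ammonium chloride 33.74 mL; sodium citrate dihydrate 4.46 g

Working volume: 2.96 L.
L-proline: 0.129 g per 100 mL × 2960 mL ÷ 100 = 3.82 g
sodium pyruvate: V = C2·V2/C1 = 14 mM × 2960 mL ÷ 500 mM = 82.88 mL
maltose: 2.1% w/v = 21 g/L → 21 × 2.96 L = 62.16 g
fructose: 60.7 mmol/L × 180.2 g/mol × 2.96 L ÷ 1000 = 32.38 g
ammonium chloride: dilute stock: 22.8 mM × 2960 mL ÷ 2000 mM = 33.74 mL
sodium citrate dihydrate: 5.12 mmol/L × 294.1 g/mol × 2.96 L ÷ 1000 = 4.46 g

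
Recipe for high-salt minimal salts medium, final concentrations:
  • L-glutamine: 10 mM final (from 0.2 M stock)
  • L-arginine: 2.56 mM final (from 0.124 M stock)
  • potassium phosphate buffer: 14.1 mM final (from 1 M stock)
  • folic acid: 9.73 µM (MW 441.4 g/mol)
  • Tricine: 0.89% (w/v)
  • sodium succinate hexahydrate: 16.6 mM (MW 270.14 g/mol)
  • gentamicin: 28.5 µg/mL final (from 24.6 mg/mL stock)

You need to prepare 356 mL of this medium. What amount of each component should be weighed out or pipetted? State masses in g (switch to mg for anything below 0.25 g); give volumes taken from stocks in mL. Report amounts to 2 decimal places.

Target volume = 356 mL = 0.356 L.
L-glutamine: dilute stock: 10 mM × 356 mL ÷ 200 mM = 17.80 mL
L-arginine: V = C2·V2/C1 = 2.56 mM × 356 mL ÷ 124 mM = 7.35 mL
potassium phosphate buffer: V = C2·V2/C1 = 14.1 mM × 356 mL ÷ 1000 mM = 5.02 mL
folic acid: 9.73 µmol/L × 441.4 g/mol × 0.356 L ÷ 1000 = 1.53 mg
Tricine: 0.89 g per 100 mL × 356 mL ÷ 100 = 3.17 g
sodium succinate hexahydrate: 16.6 mmol/L × 270.14 g/mol × 0.356 L ÷ 1000 = 1.60 g
gentamicin: dilute stock: 28.5 µg/mL × 356 mL ÷ 24600 µg/mL = 0.41 mL

L-glutamine 17.80 mL; L-arginine 7.35 mL; potassium phosphate buffer 5.02 mL; folic acid 1.53 mg; Tricine 3.17 g; sodium succinate hexahydrate 1.60 g; gentamicin 0.41 mL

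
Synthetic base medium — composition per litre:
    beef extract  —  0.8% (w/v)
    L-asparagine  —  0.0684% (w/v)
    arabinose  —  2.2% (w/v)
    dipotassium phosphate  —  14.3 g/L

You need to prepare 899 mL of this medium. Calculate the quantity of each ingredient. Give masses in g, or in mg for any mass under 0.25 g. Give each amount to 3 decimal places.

Working volume: 899 mL = 0.899 L.
beef extract: 0.8 g per 100 mL × 899 mL ÷ 100 = 7.192 g
L-asparagine: 0.0684% w/v = 0.684 g/L → 0.684 × 0.899 L = 0.615 g
arabinose: 2.2% w/v = 22 g/L → 22 × 0.899 L = 19.778 g
dipotassium phosphate: 14.3 g/L × 0.899 L = 12.856 g

beef extract 7.192 g; L-asparagine 0.615 g; arabinose 19.778 g; dipotassium phosphate 12.856 g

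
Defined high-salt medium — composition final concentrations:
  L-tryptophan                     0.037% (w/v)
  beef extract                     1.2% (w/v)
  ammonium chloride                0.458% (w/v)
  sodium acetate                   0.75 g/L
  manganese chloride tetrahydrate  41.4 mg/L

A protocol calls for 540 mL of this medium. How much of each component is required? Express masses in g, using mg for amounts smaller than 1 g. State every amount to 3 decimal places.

L-tryptophan 199.800 mg; beef extract 6.480 g; ammonium chloride 2.473 g; sodium acetate 405.000 mg; manganese chloride tetrahydrate 22.356 mg

Scale factor relative to 1 L: 0.54.
L-tryptophan: 0.037 g per 100 mL × 540 mL ÷ 100 = 0.1998 g = 199.800 mg
beef extract: 1.2 g per 100 mL × 540 mL ÷ 100 = 6.480 g
ammonium chloride: 0.458% w/v = 4.58 g/L → 4.58 × 0.54 L = 2.473 g
sodium acetate: 0.75 g/L × 0.54 L = 0.405 g = 405.000 mg
manganese chloride tetrahydrate: 41.4 mg/L × 0.54 L = 22.356 mg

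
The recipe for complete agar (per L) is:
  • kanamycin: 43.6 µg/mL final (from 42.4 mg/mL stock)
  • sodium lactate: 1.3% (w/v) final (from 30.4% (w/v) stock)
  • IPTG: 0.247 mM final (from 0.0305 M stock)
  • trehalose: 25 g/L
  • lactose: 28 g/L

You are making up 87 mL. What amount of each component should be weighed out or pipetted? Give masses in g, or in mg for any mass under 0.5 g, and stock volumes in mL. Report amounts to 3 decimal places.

kanamycin 0.089 mL; sodium lactate 3.720 mL; IPTG 0.705 mL; trehalose 2.175 g; lactose 2.436 g

Target volume = 87 mL = 0.087 L.
kanamycin: V = C2·V2/C1 = 43.6 µg/mL × 87 mL ÷ 42400 µg/mL = 0.089 mL
sodium lactate: dilute stock: 1.3% ÷ 30.4% × 87 mL = 3.720 mL
IPTG: dilute stock: 0.247 mM × 87 mL ÷ 30.5 mM = 0.705 mL
trehalose: 25 g/L × 0.087 L = 2.175 g
lactose: 28 g/L × 0.087 L = 2.436 g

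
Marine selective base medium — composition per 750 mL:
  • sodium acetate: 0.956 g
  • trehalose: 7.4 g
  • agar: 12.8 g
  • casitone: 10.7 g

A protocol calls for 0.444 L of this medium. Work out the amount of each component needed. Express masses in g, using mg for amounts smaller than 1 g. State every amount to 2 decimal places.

sodium acetate 565.95 mg; trehalose 4.38 g; agar 7.58 g; casitone 6.33 g

Scale factor = 444 mL / 750 mL = 0.592.
sodium acetate: 0.956 g × (444 mL / 750 mL) = 0.565952 g = 565.95 mg
trehalose: 7.4 g × (444 mL / 750 mL) = 4.38 g
agar: 12.8 g × (444 mL / 750 mL) = 7.58 g
casitone: 10.7 g × (444 mL / 750 mL) = 6.33 g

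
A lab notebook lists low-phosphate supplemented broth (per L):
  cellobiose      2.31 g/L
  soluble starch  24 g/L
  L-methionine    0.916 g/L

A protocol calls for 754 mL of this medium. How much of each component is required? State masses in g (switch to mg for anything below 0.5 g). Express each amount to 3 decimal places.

Working volume: 754 mL = 0.754 L.
cellobiose: 2.31 g/L × 0.754 L = 1.742 g
soluble starch: 24 g/L × 0.754 L = 18.096 g
L-methionine: 0.916 g/L × 0.754 L = 0.691 g

cellobiose 1.742 g; soluble starch 18.096 g; L-methionine 0.691 g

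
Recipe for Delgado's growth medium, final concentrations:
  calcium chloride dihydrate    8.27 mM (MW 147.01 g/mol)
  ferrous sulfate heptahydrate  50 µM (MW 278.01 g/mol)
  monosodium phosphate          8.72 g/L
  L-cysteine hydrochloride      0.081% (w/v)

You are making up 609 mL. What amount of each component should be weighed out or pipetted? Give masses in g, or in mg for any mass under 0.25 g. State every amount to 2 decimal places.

calcium chloride dihydrate 0.74 g; ferrous sulfate heptahydrate 8.47 mg; monosodium phosphate 5.31 g; L-cysteine hydrochloride 0.49 g

Target volume = 609 mL = 0.609 L.
calcium chloride dihydrate: 8.27 mmol/L × 147.01 g/mol × 0.609 L ÷ 1000 = 0.74 g
ferrous sulfate heptahydrate: 50 µmol/L × 278.01 g/mol × 0.609 L ÷ 1000 = 8.47 mg
monosodium phosphate: 8.72 g/L × 0.609 L = 5.31 g
L-cysteine hydrochloride: 0.081 g per 100 mL × 609 mL ÷ 100 = 0.49 g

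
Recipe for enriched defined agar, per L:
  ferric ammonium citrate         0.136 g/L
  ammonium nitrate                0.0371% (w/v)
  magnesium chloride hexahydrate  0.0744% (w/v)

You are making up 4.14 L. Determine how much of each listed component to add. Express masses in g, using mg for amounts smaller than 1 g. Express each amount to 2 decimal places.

ferric ammonium citrate 563.04 mg; ammonium nitrate 1.54 g; magnesium chloride hexahydrate 3.08 g

Scale factor relative to 1 L: 4.14.
ferric ammonium citrate: 0.136 g/L × 4.14 L = 0.56304 g = 563.04 mg
ammonium nitrate: 0.0371% w/v = 0.371 g/L → 0.371 × 4.14 L = 1.54 g
magnesium chloride hexahydrate: 0.0744 g per 100 mL × 4140 mL ÷ 100 = 3.08 g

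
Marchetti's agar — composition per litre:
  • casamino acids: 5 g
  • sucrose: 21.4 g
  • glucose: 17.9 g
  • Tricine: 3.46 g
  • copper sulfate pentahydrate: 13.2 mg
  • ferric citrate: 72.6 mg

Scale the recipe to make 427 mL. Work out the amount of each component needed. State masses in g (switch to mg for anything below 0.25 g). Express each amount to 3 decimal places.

Scale factor = 427 mL / 1000 mL = 0.427.
casamino acids: 5 g × (427 mL / 1000 mL) = 2.135 g
sucrose: 21.4 g × (427 mL / 1000 mL) = 9.138 g
glucose: 17.9 g × (427 mL / 1000 mL) = 7.643 g
Tricine: 3.46 g × (427 mL / 1000 mL) = 1.477 g
copper sulfate pentahydrate: 13.2 mg × (427 mL / 1000 mL) = 5.636 mg
ferric citrate: 72.6 mg × (427 mL / 1000 mL) = 31.000 mg

casamino acids 2.135 g; sucrose 9.138 g; glucose 7.643 g; Tricine 1.477 g; copper sulfate pentahydrate 5.636 mg; ferric citrate 31.000 mg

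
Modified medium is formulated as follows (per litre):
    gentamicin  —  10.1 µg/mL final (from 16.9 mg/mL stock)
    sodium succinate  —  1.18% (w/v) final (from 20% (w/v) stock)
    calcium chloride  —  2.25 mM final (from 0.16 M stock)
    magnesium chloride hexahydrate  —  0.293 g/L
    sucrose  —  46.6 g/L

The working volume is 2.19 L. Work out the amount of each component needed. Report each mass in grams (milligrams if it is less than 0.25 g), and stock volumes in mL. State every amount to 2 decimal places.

Scale factor relative to 1 L: 2.19.
gentamicin: V = C2·V2/C1 = 10.1 µg/mL × 2190 mL ÷ 16900 µg/mL = 1.31 mL
sodium succinate: V = C2·V2/C1 = 1.18% ÷ 20% × 2190 mL = 129.21 mL
calcium chloride: V = C2·V2/C1 = 2.25 mM × 2190 mL ÷ 160 mM = 30.80 mL
magnesium chloride hexahydrate: 0.293 g/L × 2.19 L = 0.64 g
sucrose: 46.6 g/L × 2.19 L = 102.05 g

gentamicin 1.31 mL; sodium succinate 129.21 mL; calcium chloride 30.80 mL; magnesium chloride hexahydrate 0.64 g; sucrose 102.05 g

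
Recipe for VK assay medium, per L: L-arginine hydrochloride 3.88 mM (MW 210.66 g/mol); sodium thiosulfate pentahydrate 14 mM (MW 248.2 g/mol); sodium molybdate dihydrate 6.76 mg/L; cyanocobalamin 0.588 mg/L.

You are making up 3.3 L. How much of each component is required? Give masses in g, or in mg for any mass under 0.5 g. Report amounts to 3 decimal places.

L-arginine hydrochloride 2.697 g; sodium thiosulfate pentahydrate 11.467 g; sodium molybdate dihydrate 22.308 mg; cyanocobalamin 1.940 mg

Scale factor relative to 1 L: 3.3.
L-arginine hydrochloride: 3.88 mmol/L × 210.66 g/mol × 3.3 L ÷ 1000 = 2.697 g
sodium thiosulfate pentahydrate: 14 mmol/L × 248.2 g/mol × 3.3 L ÷ 1000 = 11.467 g
sodium molybdate dihydrate: 6.76 mg/L × 3.3 L = 22.308 mg
cyanocobalamin: 0.588 mg/L × 3.3 L = 1.940 mg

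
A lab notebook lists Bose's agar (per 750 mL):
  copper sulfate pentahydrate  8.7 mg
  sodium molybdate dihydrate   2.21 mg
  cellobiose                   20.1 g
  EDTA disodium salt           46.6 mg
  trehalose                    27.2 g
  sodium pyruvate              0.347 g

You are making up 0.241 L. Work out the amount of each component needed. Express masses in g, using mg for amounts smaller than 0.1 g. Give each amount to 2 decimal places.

Ratio of target to recipe volume: 241 / 750 = 0.321333.
copper sulfate pentahydrate: 8.7 mg × (241 mL / 750 mL) = 2.80 mg
sodium molybdate dihydrate: 2.21 mg × (241 mL / 750 mL) = 0.71 mg
cellobiose: 20.1 g × (241 mL / 750 mL) = 6.46 g
EDTA disodium salt: 46.6 mg × (241 mL / 750 mL) = 14.97 mg
trehalose: 27.2 g × (241 mL / 750 mL) = 8.74 g
sodium pyruvate: 0.347 g × (241 mL / 750 mL) = 0.11 g

copper sulfate pentahydrate 2.80 mg; sodium molybdate dihydrate 0.71 mg; cellobiose 6.46 g; EDTA disodium salt 14.97 mg; trehalose 8.74 g; sodium pyruvate 0.11 g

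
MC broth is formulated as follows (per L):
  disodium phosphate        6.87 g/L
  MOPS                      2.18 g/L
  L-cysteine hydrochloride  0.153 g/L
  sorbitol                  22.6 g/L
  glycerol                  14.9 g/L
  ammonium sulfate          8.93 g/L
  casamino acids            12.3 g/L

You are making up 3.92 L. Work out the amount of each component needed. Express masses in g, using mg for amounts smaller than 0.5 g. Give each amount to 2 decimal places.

disodium phosphate 26.93 g; MOPS 8.55 g; L-cysteine hydrochloride 0.60 g; sorbitol 88.59 g; glycerol 58.41 g; ammonium sulfate 35.01 g; casamino acids 48.22 g

Working volume: 3.92 L.
disodium phosphate: 6.87 g/L × 3.92 L = 26.93 g
MOPS: 2.18 g/L × 3.92 L = 8.55 g
L-cysteine hydrochloride: 0.153 g/L × 3.92 L = 0.60 g
sorbitol: 22.6 g/L × 3.92 L = 88.59 g
glycerol: 14.9 g/L × 3.92 L = 58.41 g
ammonium sulfate: 8.93 g/L × 3.92 L = 35.01 g
casamino acids: 12.3 g/L × 3.92 L = 48.22 g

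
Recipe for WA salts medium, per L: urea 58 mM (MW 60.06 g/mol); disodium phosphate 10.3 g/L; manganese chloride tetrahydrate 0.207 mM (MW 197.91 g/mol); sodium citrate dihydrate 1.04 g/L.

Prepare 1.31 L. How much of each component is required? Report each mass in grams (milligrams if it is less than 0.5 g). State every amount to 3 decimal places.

Working volume: 1.31 L.
urea: 58 mmol/L × 60.06 g/mol × 1.31 L ÷ 1000 = 4.563 g
disodium phosphate: 10.3 g/L × 1.31 L = 13.493 g
manganese chloride tetrahydrate: 0.207 mmol/L × 197.91 mg/mmol × 1.31 L = 53.667 mg
sodium citrate dihydrate: 1.04 g/L × 1.31 L = 1.362 g

urea 4.563 g; disodium phosphate 13.493 g; manganese chloride tetrahydrate 53.667 mg; sodium citrate dihydrate 1.362 g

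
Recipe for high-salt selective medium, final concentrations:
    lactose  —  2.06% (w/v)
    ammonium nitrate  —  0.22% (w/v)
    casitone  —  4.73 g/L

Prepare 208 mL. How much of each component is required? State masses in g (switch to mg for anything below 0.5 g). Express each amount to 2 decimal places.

lactose 4.28 g; ammonium nitrate 457.60 mg; casitone 0.98 g

Scale factor relative to 1 L: 0.208.
lactose: 2.06% w/v = 20.6 g/L → 20.6 × 0.208 L = 4.28 g
ammonium nitrate: 0.22 g per 100 mL × 208 mL ÷ 100 = 0.4576 g = 457.60 mg
casitone: 4.73 g/L × 0.208 L = 0.98 g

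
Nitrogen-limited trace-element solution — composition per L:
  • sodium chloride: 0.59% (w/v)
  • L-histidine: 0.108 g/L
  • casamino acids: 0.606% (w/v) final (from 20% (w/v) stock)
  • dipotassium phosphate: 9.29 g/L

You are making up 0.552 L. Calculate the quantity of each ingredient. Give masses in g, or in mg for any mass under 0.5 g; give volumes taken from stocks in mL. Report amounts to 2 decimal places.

Scale factor relative to 1 L: 0.552.
sodium chloride: 0.59% w/v = 5.9 g/L → 5.9 × 0.552 L = 3.26 g
L-histidine: 0.108 g/L × 0.552 L = 0.059616 g = 59.62 mg
casamino acids: C1V1 = C2V2 → 0.606% ÷ 20% × 552 mL = 16.73 mL
dipotassium phosphate: 9.29 g/L × 0.552 L = 5.13 g

sodium chloride 3.26 g; L-histidine 59.62 mg; casamino acids 16.73 mL; dipotassium phosphate 5.13 g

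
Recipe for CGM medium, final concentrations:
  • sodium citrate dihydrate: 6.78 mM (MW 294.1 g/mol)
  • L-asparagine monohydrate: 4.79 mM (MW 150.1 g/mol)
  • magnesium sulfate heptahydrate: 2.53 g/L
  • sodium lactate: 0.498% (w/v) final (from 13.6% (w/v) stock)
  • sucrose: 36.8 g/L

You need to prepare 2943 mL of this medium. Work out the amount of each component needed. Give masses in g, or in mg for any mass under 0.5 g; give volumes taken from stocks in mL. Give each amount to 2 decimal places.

sodium citrate dihydrate 5.87 g; L-asparagine monohydrate 2.12 g; magnesium sulfate heptahydrate 7.45 g; sodium lactate 107.77 mL; sucrose 108.30 g

Target volume = 2943 mL = 2.943 L.
sodium citrate dihydrate: 6.78 mmol/L × 294.1 g/mol × 2.943 L ÷ 1000 = 5.87 g
L-asparagine monohydrate: 4.79 mmol/L × 150.1 g/mol × 2.943 L ÷ 1000 = 2.12 g
magnesium sulfate heptahydrate: 2.53 g/L × 2.943 L = 7.45 g
sodium lactate: dilute stock: 0.498% ÷ 13.6% × 2943 mL = 107.77 mL
sucrose: 36.8 g/L × 2.943 L = 108.30 g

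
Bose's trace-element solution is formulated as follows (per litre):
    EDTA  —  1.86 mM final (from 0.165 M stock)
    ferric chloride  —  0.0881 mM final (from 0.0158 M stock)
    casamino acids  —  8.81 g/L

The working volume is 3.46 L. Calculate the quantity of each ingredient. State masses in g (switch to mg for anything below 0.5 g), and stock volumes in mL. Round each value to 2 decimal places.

EDTA 39.00 mL; ferric chloride 19.29 mL; casamino acids 30.48 g

Working volume: 3.46 L.
EDTA: C1V1 = C2V2 → 1.86 mM × 3460 mL ÷ 165 mM = 39.00 mL
ferric chloride: V = C2·V2/C1 = 0.0881 mM × 3460 mL ÷ 15.8 mM = 19.29 mL
casamino acids: 8.81 g/L × 3.46 L = 30.48 g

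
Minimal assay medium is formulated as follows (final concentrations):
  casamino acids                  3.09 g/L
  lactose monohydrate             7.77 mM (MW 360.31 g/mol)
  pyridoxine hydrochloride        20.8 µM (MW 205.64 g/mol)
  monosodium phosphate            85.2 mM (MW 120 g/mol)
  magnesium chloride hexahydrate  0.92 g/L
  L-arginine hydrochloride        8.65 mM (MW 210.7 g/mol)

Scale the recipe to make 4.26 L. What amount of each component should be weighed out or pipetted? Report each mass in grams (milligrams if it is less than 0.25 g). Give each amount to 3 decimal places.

Working volume: 4.26 L.
casamino acids: 3.09 g/L × 4.26 L = 13.163 g
lactose monohydrate: 7.77 mmol/L × 360.31 g/mol × 4.26 L ÷ 1000 = 11.926 g
pyridoxine hydrochloride: 20.8 µmol/L × 205.64 g/mol × 4.26 L ÷ 1000 = 18.221 mg
monosodium phosphate: 85.2 mmol/L × 120 g/mol × 4.26 L ÷ 1000 = 43.554 g
magnesium chloride hexahydrate: 0.92 g/L × 4.26 L = 3.919 g
L-arginine hydrochloride: 8.65 mmol/L × 210.7 g/mol × 4.26 L ÷ 1000 = 7.764 g

casamino acids 13.163 g; lactose monohydrate 11.926 g; pyridoxine hydrochloride 18.221 mg; monosodium phosphate 43.554 g; magnesium chloride hexahydrate 3.919 g; L-arginine hydrochloride 7.764 g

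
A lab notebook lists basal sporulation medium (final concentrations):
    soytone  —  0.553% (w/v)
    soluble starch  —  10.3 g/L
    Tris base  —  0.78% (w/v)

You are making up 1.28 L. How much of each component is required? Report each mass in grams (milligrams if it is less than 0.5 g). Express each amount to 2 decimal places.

soytone 7.08 g; soluble starch 13.18 g; Tris base 9.98 g

Scale factor relative to 1 L: 1.28.
soytone: 0.553% w/v = 5.53 g/L → 5.53 × 1.28 L = 7.08 g
soluble starch: 10.3 g/L × 1.28 L = 13.18 g
Tris base: 0.78% w/v = 7.8 g/L → 7.8 × 1.28 L = 9.98 g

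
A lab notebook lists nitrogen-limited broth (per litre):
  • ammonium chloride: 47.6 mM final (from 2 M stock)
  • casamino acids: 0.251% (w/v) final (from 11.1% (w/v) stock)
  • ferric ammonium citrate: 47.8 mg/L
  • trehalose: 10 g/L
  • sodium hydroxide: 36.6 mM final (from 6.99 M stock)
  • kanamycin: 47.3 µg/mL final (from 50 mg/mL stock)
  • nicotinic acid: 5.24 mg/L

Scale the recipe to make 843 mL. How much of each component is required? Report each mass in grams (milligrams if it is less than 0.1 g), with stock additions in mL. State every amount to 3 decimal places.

Working volume: 843 mL = 0.843 L.
ammonium chloride: dilute stock: 47.6 mM × 843 mL ÷ 2000 mM = 20.063 mL
casamino acids: V = C2·V2/C1 = 0.251% ÷ 11.1% × 843 mL = 19.062 mL
ferric ammonium citrate: 47.8 mg/L × 0.843 L = 40.295 mg
trehalose: 10 g/L × 0.843 L = 8.430 g
sodium hydroxide: C1V1 = C2V2 → 36.6 mM × 843 mL ÷ 6990 mM = 4.414 mL
kanamycin: dilute stock: 47.3 µg/mL × 843 mL ÷ 50000 µg/mL = 0.797 mL
nicotinic acid: 5.24 mg/L × 0.843 L = 4.417 mg

ammonium chloride 20.063 mL; casamino acids 19.062 mL; ferric ammonium citrate 40.295 mg; trehalose 8.430 g; sodium hydroxide 4.414 mL; kanamycin 0.797 mL; nicotinic acid 4.417 mg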